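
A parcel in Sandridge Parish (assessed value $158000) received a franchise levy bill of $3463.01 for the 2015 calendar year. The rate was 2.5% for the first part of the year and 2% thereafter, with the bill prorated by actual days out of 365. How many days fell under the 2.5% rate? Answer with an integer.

Let d = days at the first rate; then 365 − d days at the second rate.
$158000 × [2.5%·d + 2%·(365−d)] / 365 = $3463.01
Solving gives d = 140, so the new rate took effect on 21 May 2015.

140 days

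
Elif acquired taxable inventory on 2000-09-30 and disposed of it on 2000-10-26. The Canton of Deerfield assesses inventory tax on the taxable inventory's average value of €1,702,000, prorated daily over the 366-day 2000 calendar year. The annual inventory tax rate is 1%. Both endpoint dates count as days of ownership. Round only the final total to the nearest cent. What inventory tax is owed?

€1,255.57

Days held (2000-09-30 to 2000-10-26): 27 out of 366
Tax = €1,702,000 × 1% × 27/366 = €1,255.5738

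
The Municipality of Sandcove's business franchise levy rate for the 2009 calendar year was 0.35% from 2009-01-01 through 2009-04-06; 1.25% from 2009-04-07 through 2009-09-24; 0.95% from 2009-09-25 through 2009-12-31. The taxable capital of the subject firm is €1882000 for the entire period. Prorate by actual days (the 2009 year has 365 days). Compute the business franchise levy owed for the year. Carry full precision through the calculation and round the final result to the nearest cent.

2009-01-01 to 2009-04-06: 96 days at 0.35% → €1882000 × 0.35% × 96/365 = €1732.4712
2009-04-07 to 2009-09-24: 171 days at 1.25% → €1882000 × 1.25% × 171/365 = €11021.3014
2009-09-25 to 2009-12-31: 98 days at 0.95% → €1882000 × 0.95% × 98/365 = €4800.3890
Total = €17554.1616

€17554.16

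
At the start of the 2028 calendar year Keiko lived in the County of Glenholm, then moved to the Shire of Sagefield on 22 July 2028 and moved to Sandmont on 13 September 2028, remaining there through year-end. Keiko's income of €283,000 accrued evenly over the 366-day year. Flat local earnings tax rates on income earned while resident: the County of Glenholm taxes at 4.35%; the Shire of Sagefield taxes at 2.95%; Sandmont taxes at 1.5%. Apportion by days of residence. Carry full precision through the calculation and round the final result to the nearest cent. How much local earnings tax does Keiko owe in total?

€9,312.71

The County of Glenholm, 1 January – 21 July 2028: 203 days → €283,000 × 4.35% × 203/366 = €6,827.9549
The Shire of Sagefield, 22 July – 12 September 2028: 53 days → €283,000 × 2.95% × 53/366 = €1,208.9358
Sandmont, 13 September – 31 December 2028: 110 days → €283,000 × 1.5% × 110/366 = €1,275.8197
Total = €9,312.7104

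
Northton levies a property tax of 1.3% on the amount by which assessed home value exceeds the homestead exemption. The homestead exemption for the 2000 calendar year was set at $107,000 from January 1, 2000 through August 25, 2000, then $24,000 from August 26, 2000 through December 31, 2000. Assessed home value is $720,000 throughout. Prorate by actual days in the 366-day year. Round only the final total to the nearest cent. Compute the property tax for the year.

$8,346.36

January 1 – August 25, 2000: 238 days, exemption $107,000 → ($720,000 − $107,000) × 1.3% × 238/366 = $5,182.0273
August 26 – December 31, 2000: 128 days, exemption $24,000 → ($720,000 − $24,000) × 1.3% × 128/366 = $3,164.3279
Total = $8,346.3552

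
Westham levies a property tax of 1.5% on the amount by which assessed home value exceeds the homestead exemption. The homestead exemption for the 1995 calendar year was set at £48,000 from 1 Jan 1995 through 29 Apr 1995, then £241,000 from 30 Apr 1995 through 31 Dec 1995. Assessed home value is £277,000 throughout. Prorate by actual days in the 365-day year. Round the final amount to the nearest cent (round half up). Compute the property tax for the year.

£1,483.85

1 Jan – 29 Apr 1995: 119 days, exemption £48,000 → (£277,000 − £48,000) × 1.5% × 119/365 = £1,119.9041
30 Apr – 31 Dec 1995: 246 days, exemption £241,000 → (£277,000 − £241,000) × 1.5% × 246/365 = £363.9452
Total = £1,483.8493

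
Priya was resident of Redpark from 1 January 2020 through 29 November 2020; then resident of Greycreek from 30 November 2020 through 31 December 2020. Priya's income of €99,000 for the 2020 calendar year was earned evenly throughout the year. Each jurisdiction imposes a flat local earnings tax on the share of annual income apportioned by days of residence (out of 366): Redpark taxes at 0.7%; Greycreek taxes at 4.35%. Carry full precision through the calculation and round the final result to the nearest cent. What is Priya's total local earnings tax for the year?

€1,008.93

Redpark, 1 January – 29 November 2020: 334 days → €99,000 × 0.7% × 334/366 = €632.4098
Greycreek, 30 November – 31 December 2020: 32 days → €99,000 × 4.35% × 32/366 = €376.5246
Total = €1,008.9344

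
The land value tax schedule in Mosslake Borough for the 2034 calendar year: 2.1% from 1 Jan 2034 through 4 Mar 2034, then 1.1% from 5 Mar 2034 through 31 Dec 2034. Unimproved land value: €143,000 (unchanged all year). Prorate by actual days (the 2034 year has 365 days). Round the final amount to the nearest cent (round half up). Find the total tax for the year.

1 Jan – 4 Mar 2034: 63 days at 2.1% → €143,000 × 2.1% × 63/365 = €518.3260
5 Mar – 31 Dec 2034: 302 days at 1.1% → €143,000 × 1.1% × 302/365 = €1,301.4959
Total = €1,819.8219

€1,819.82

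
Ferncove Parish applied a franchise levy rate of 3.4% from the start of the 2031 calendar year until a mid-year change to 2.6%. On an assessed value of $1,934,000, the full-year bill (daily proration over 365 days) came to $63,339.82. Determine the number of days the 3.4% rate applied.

308 days

Let d = days at the first rate; then 365 − d days at the second rate.
$1,934,000 × [3.4%·d + 2.6%·(365−d)] / 365 = $63,339.82
Solving gives d = 308, so the new rate took effect on November 5, 2031.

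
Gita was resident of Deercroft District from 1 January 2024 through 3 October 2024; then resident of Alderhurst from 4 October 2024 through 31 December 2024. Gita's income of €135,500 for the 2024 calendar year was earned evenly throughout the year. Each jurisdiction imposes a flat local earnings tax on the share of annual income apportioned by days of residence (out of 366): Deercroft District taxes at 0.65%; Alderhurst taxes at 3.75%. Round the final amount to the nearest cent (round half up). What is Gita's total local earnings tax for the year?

€1,902.18

Deercroft District, 1 January – 3 October 2024: 277 days → €135,500 × 0.65% × 277/366 = €666.5786
Alderhurst, 4 October – 31 December 2024: 89 days → €135,500 × 3.75% × 89/366 = €1,235.6045
Total = €1,902.1831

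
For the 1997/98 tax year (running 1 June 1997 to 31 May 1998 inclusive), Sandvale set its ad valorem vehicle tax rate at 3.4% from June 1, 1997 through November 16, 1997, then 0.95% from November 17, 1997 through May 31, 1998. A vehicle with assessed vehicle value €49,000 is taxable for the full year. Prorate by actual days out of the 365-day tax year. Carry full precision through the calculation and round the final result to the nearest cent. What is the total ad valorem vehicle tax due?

June 1 – November 16, 1997: 169 days at 3.4% → €49,000 × 3.4% × 169/365 = €771.3808
November 17, 1997 – May 31, 1998: 196 days at 0.95% → €49,000 × 0.95% × 196/365 = €249.9671
Total = €1,021.3479

€1,021.35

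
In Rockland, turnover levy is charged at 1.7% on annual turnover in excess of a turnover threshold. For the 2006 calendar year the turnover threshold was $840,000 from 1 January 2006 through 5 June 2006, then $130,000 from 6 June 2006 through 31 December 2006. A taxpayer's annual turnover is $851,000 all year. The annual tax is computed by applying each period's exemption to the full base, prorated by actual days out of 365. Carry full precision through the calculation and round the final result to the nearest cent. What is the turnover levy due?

1 January – 5 June 2006: 156 days, exemption $840,000 → ($851,000 − $840,000) × 1.7% × 156/365 = $79.9233
6 June – 31 December 2006: 209 days, exemption $130,000 → ($851,000 − $130,000) × 1.7% × 209/365 = $7,018.3918
Total = $7,098.3151

$7,098.32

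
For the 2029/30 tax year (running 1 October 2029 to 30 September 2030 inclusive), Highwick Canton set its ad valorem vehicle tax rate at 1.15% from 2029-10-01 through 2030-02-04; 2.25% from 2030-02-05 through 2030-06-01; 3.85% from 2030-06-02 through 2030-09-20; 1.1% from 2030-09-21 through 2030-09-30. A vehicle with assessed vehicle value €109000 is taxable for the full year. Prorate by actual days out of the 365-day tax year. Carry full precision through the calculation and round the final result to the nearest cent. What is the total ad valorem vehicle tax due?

€2531.34

2029-10-01 to 2030-02-04: 127 days at 1.15% → €109000 × 1.15% × 127/365 = €436.1493
2030-02-05 to 2030-06-01: 117 days at 2.25% → €109000 × 2.25% × 117/365 = €786.1438
2030-06-02 to 2030-09-20: 111 days at 3.85% → €109000 × 3.85% × 111/365 = €1276.1959
2030-09-21 to 2030-09-30: 10 days at 1.1% → €109000 × 1.1% × 10/365 = €32.8493
Total = €2531.3384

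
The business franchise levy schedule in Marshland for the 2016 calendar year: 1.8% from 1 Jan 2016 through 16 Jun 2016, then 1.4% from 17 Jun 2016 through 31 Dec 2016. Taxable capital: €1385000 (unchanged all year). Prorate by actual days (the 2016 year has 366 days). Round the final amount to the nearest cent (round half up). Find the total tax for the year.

1 Jan – 16 Jun 2016: 168 days at 1.8% → €1385000 × 1.8% × 168/366 = €11443.2787
17 Jun – 31 Dec 2016: 198 days at 1.4% → €1385000 × 1.4% × 198/366 = €10489.6721
Total = €21932.9508

€21932.95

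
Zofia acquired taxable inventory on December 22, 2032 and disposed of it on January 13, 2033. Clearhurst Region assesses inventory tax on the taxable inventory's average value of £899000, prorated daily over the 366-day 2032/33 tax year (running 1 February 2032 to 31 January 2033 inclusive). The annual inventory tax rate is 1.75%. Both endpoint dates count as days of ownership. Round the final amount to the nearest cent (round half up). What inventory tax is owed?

Days held (December 22, 2032 – January 13, 2033): 23 out of 366
Tax = £899000 × 1.75% × 23/366 = £988.6544

£988.65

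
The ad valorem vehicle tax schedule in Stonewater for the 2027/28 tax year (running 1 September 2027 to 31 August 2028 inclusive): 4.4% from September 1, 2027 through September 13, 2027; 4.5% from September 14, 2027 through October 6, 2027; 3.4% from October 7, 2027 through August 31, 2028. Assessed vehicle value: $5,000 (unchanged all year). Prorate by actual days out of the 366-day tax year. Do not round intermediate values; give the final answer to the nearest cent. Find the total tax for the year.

$175.23

September 1 – September 13, 2027: 13 days at 4.4% → $5,000 × 4.4% × 13/366 = $7.8142
September 14 – October 6, 2027: 23 days at 4.5% → $5,000 × 4.5% × 23/366 = $14.1393
October 7, 2027 – August 31, 2028: 330 days at 3.4% → $5,000 × 3.4% × 330/366 = $153.2787
Total = $175.2322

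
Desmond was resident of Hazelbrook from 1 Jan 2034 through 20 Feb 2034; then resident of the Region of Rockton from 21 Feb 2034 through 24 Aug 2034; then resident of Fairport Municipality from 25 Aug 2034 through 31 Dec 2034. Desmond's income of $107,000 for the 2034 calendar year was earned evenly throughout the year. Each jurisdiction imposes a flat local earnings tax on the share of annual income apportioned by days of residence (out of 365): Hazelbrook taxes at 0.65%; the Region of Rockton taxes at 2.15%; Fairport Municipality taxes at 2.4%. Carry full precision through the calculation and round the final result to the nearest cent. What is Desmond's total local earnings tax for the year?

Hazelbrook, 1 Jan – 20 Feb 2034: 51 days → $107,000 × 0.65% × 51/365 = $97.1795
The Region of Rockton, 21 Feb – 24 Aug 2034: 185 days → $107,000 × 2.15% × 185/365 = $1,166.0068
Fairport Municipality, 25 Aug – 31 Dec 2034: 129 days → $107,000 × 2.4% × 129/365 = $907.5945
Total = $2,170.7808

$2,170.78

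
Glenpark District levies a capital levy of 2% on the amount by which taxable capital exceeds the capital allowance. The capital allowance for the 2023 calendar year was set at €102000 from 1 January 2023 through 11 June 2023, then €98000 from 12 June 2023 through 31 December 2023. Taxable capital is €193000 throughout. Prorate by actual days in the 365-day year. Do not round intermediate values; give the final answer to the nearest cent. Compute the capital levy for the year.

1 January – 11 June 2023: 162 days, exemption €102000 → (€193000 − €102000) × 2% × 162/365 = €807.7808
12 June – 31 December 2023: 203 days, exemption €98000 → (€193000 − €98000) × 2% × 203/365 = €1056.7123
Total = €1864.4932

€1864.49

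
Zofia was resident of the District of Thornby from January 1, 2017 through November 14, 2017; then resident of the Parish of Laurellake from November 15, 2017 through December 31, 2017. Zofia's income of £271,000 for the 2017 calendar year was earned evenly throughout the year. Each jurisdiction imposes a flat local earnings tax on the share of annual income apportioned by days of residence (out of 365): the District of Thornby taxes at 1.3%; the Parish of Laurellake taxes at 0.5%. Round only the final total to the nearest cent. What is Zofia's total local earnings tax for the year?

The District of Thornby, January 1 – November 14, 2017: 318 days → £271,000 × 1.3% × 318/365 = £3,069.3534
The Parish of Laurellake, November 15 – December 31, 2017: 47 days → £271,000 × 0.5% × 47/365 = £174.4795
Total = £3,243.8329

£3,243.83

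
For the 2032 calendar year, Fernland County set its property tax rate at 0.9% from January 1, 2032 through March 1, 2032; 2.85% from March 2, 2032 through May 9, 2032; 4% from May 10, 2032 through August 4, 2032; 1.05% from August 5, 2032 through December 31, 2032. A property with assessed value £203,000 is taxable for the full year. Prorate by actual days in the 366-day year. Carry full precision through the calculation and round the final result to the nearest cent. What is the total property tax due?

January 1 – March 1, 2032: 61 days at 0.9% → £203,000 × 0.9% × 61/366 = £304.5000
March 2 – May 9, 2032: 69 days at 2.85% → £203,000 × 2.85% × 69/366 = £1,090.7090
May 10 – August 4, 2032: 87 days at 4% → £203,000 × 4% × 87/366 = £1,930.1639
August 5 – December 31, 2032: 149 days at 1.05% → £203,000 × 1.05% × 149/366 = £867.7418
Total = £4,193.1148

£4,193.11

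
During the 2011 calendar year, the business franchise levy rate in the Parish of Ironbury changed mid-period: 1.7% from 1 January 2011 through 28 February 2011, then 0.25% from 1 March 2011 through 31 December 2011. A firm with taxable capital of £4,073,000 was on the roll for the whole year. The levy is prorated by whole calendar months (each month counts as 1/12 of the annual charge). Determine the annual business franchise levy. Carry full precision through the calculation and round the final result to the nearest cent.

£20,025.58

1 January – 28 February 2011: 2 months at 1.7% → £4,073,000 × 1.7% × 2/12 = £11,540.1667
1 March – 31 December 2011: 10 months at 0.25% → £4,073,000 × 0.25% × 10/12 = £8,485.4167
Total = £20,025.5833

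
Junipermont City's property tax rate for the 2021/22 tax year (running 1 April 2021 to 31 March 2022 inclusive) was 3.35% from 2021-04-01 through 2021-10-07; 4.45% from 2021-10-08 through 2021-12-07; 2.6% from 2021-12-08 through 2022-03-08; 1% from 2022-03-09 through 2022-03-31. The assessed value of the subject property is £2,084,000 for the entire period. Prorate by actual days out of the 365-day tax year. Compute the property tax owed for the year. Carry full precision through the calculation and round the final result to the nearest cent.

£66,662.31

2021-04-01 to 2021-10-07: 190 days at 3.35% → £2,084,000 × 3.35% × 190/365 = £36,341.5342
2021-10-08 to 2021-12-07: 61 days at 4.45% → £2,084,000 × 4.45% × 61/365 = £15,498.6795
2021-12-08 to 2022-03-08: 91 days at 2.6% → £2,084,000 × 2.6% × 91/365 = £13,508.8877
2022-03-09 to 2022-03-31: 23 days at 1% → £2,084,000 × 1% × 23/365 = £1,313.2055
Total = £66,662.3068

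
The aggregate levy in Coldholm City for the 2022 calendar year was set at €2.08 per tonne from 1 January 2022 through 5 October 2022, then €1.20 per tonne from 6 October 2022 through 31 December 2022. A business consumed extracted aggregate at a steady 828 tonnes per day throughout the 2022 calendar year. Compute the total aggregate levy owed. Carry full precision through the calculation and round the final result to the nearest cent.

1 January – 5 October 2022: 278 days × 828 tonnes/day = 230,184 tonnes at €2.08/tonne → €478782.72
6 October – 31 December 2022: 87 days × 828 tonnes/day = 72,036 tonnes at €1.20/tonne → €86443.20

€565225.92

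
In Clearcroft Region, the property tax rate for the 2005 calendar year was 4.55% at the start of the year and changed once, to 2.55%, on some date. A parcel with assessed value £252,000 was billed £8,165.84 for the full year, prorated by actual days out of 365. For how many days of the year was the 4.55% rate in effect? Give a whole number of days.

Let d = days at the first rate; then 365 − d days at the second rate.
£252,000 × [4.55%·d + 2.55%·(365−d)] / 365 = £8,165.84
Solving gives d = 126, so the new rate took effect on May 7, 2005.

126 days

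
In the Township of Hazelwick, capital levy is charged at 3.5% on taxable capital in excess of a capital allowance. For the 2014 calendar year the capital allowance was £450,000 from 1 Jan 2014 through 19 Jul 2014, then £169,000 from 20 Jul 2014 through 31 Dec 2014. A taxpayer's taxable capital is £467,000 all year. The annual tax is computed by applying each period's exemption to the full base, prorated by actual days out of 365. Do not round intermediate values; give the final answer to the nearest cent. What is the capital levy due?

£5,040.96

1 Jan – 19 Jul 2014: 200 days, exemption £450,000 → (£467,000 − £450,000) × 3.5% × 200/365 = £326.0274
20 Jul – 31 Dec 2014: 165 days, exemption £169,000 → (£467,000 − £169,000) × 3.5% × 165/365 = £4,714.9315
Total = £5,040.9589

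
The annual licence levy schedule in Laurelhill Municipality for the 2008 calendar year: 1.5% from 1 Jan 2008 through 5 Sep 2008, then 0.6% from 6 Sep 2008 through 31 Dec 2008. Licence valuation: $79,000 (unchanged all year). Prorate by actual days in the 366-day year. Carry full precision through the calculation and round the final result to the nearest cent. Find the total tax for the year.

$957.71

1 Jan – 5 Sep 2008: 249 days at 1.5% → $79,000 × 1.5% × 249/366 = $806.1885
6 Sep – 31 Dec 2008: 117 days at 0.6% → $79,000 × 0.6% × 117/366 = $151.5246
Total = $957.7131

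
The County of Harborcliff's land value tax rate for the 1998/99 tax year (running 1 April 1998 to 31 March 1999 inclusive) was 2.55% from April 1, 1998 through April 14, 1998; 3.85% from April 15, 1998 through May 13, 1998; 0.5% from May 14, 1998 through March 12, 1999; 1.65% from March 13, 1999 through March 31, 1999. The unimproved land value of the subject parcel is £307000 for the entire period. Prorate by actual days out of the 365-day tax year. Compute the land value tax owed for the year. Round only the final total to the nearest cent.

£2777.30

April 1 – April 14, 1998: 14 days at 2.55% → £307000 × 2.55% × 14/365 = £300.2712
April 15 – May 13, 1998: 29 days at 3.85% → £307000 × 3.85% × 29/365 = £939.0836
May 14, 1998 – March 12, 1999: 303 days at 0.5% → £307000 × 0.5% × 303/365 = £1274.2603
March 13 – March 31, 1999: 19 days at 1.65% → £307000 × 1.65% × 19/365 = £263.6836
Total = £2777.2986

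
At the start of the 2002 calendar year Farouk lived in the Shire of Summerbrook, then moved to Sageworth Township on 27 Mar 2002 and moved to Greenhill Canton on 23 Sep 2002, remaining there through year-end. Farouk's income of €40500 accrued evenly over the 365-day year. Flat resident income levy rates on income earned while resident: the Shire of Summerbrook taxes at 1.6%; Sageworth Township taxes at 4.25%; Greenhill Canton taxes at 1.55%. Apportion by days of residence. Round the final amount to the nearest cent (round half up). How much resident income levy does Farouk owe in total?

€1171.73

The Shire of Summerbrook, 1 Jan – 26 Mar 2002: 85 days → €40500 × 1.6% × 85/365 = €150.9041
Sageworth Township, 27 Mar – 22 Sep 2002: 180 days → €40500 × 4.25% × 180/365 = €848.8356
Greenhill Canton, 23 Sep – 31 Dec 2002: 100 days → €40500 × 1.55% × 100/365 = €171.9863
Total = €1171.7260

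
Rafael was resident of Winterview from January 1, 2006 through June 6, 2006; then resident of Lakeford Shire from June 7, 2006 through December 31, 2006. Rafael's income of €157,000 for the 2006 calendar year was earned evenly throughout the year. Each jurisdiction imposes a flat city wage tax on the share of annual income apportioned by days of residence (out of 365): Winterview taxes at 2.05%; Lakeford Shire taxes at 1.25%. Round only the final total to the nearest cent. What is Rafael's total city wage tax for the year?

Winterview, January 1 – June 6, 2006: 157 days → €157,000 × 2.05% × 157/365 = €1,384.3959
Lakeford Shire, June 7 – December 31, 2006: 208 days → €157,000 × 1.25% × 208/365 = €1,118.3562
Total = €2,502.7521

€2,502.75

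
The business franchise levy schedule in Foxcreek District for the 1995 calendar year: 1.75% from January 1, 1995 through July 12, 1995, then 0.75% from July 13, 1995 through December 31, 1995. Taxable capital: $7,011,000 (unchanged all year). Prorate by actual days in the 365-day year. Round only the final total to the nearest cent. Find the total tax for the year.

$89,654.36

January 1 – July 12, 1995: 193 days at 1.75% → $7,011,000 × 1.75% × 193/365 = $64,875.7603
July 13 – December 31, 1995: 172 days at 0.75% → $7,011,000 × 0.75% × 172/365 = $24,778.6027
Total = $89,654.3630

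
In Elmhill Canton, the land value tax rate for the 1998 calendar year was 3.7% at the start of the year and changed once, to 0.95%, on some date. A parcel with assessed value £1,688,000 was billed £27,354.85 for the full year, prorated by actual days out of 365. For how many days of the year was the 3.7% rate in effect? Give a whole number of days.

Let d = days at the first rate; then 365 − d days at the second rate.
£1,688,000 × [3.7%·d + 0.95%·(365−d)] / 365 = £27,354.85
Solving gives d = 89, so the new rate took effect on March 31, 1998.

89 days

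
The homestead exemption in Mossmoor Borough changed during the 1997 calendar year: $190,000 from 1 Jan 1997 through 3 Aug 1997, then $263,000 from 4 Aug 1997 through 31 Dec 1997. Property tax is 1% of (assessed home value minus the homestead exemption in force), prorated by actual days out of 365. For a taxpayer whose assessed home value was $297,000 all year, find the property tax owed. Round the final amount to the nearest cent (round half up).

1 Jan – 3 Aug 1997: 215 days, exemption $190,000 → ($297,000 − $190,000) × 1% × 215/365 = $630.2740
4 Aug – 31 Dec 1997: 150 days, exemption $263,000 → ($297,000 − $263,000) × 1% × 150/365 = $139.7260
Total = $770.0000

$770.00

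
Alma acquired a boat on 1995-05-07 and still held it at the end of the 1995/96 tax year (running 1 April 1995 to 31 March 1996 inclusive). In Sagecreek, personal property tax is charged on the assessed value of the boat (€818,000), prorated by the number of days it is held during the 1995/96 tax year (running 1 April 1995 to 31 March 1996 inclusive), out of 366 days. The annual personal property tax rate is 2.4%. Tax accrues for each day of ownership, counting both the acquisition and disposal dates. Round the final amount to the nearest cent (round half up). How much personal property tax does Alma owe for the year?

Days held (1995-05-07 to 1996-03-31): 330 out of 366
Tax = €818,000 × 2.4% × 330/366 = €17,700.9836

€17,700.98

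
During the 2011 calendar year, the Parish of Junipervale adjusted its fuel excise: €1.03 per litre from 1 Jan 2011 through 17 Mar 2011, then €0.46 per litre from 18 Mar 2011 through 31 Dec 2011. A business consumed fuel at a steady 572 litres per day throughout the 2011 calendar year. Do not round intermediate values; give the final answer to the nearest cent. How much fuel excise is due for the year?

€120,817.84

1 Jan – 17 Mar 2011: 76 days × 572 litres/day = 43,472 litres at €1.03/litre → €44,776.16
18 Mar – 31 Dec 2011: 289 days × 572 litres/day = 165,308 litres at €0.46/litre → €76,041.68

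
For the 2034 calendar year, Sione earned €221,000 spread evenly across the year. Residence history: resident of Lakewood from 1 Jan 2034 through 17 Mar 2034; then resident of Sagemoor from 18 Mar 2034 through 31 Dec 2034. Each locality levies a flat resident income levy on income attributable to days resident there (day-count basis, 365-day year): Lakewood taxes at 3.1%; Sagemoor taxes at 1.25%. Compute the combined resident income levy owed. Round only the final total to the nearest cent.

€3,613.80

Lakewood, 1 Jan – 17 Mar 2034: 76 days → €221,000 × 3.1% × 76/365 = €1,426.5096
Sagemoor, 18 Mar – 31 Dec 2034: 289 days → €221,000 × 1.25% × 289/365 = €2,187.2945
Total = €3,613.8041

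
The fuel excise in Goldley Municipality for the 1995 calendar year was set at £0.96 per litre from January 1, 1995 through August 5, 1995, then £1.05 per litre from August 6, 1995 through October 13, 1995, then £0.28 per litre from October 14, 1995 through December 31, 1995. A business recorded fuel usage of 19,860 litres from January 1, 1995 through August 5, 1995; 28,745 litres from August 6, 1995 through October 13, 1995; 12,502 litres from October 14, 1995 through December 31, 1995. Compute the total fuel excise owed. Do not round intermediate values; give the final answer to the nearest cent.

January 1 – August 5, 1995: 19,860 litres at £0.96/litre → £19,065.60
August 6 – October 13, 1995: 28,745 litres at £1.05/litre → £30,182.25
October 14 – December 31, 1995: 12,502 litres at £0.28/litre → £3,500.56

£52,748.41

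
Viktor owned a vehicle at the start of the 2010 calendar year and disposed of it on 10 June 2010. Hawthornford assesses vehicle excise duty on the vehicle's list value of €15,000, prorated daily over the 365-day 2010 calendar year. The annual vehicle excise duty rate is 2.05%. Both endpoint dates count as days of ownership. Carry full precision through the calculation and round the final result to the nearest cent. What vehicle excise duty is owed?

€135.64

Days held (1 January – 10 June 2010): 161 out of 365
Tax = €15,000 × 2.05% × 161/365 = €135.6370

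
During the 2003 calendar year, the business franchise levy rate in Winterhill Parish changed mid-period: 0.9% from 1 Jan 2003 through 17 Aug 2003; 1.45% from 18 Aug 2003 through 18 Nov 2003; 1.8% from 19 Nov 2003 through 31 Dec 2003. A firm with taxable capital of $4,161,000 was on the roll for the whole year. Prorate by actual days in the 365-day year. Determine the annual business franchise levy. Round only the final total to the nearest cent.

$47,691.90

1 Jan – 17 Aug 2003: 229 days at 0.9% → $4,161,000 × 0.9% × 229/365 = $23,495.4000
18 Aug – 18 Nov 2003: 93 days at 1.45% → $4,161,000 × 1.45% × 93/365 = $15,372.9000
19 Nov – 31 Dec 2003: 43 days at 1.8% → $4,161,000 × 1.8% × 43/365 = $8,823.6000
Total = $47,691.9000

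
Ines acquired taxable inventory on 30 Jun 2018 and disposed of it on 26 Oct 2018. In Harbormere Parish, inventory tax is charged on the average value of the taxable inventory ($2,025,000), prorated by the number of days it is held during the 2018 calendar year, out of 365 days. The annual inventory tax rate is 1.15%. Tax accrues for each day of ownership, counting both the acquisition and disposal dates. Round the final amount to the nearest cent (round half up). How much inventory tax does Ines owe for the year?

Days held (30 Jun – 26 Oct 2018): 119 out of 365
Tax = $2,025,000 × 1.15% × 119/365 = $7,592.3630

$7,592.36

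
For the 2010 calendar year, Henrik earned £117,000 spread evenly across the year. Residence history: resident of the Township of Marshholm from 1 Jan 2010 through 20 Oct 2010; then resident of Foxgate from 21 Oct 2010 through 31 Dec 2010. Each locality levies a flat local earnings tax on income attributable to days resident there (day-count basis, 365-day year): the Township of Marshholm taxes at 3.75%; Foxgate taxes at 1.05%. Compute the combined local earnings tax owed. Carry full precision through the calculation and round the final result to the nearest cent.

£3,764.35

The Township of Marshholm, 1 Jan – 20 Oct 2010: 293 days → £117,000 × 3.75% × 293/365 = £3,522.0205
Foxgate, 21 Oct – 31 Dec 2010: 72 days → £117,000 × 1.05% × 72/365 = £242.3342
Total = £3,764.3548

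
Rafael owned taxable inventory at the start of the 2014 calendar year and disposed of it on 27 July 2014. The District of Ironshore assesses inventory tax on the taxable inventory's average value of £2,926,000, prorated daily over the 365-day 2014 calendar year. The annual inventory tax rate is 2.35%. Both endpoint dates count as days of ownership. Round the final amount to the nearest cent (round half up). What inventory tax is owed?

£39,184.35

Days held (1 January – 27 July 2014): 208 out of 365
Tax = £2,926,000 × 2.35% × 208/365 = £39,184.3507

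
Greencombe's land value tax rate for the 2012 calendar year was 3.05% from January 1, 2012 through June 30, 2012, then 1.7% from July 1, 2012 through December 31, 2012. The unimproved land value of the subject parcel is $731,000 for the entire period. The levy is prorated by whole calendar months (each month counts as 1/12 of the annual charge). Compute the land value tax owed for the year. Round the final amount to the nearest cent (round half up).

January 1 – June 30, 2012: 6 months at 3.05% → $731,000 × 3.05% × 6/12 = $11,147.7500
July 1 – December 31, 2012: 6 months at 1.7% → $731,000 × 1.7% × 6/12 = $6,213.5000
Total = $17,361.2500

$17,361.25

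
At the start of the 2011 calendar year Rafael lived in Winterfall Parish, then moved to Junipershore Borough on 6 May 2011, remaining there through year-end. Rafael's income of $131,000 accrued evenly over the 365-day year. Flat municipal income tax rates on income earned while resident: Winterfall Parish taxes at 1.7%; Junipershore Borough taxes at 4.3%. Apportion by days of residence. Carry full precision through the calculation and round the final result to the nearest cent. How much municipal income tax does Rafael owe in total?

Winterfall Parish, 1 January – 5 May 2011: 125 days → $131,000 × 1.7% × 125/365 = $762.6712
Junipershore Borough, 6 May – 31 December 2011: 240 days → $131,000 × 4.3% × 240/365 = $3,703.8904
Total = $4,466.5616

$4,466.56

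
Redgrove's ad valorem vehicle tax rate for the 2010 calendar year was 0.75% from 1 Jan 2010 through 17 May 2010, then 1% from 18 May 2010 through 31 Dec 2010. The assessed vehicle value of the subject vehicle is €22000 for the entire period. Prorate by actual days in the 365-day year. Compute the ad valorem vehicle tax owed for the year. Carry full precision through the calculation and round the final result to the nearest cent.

1 Jan – 17 May 2010: 137 days at 0.75% → €22000 × 0.75% × 137/365 = €61.9315
18 May – 31 Dec 2010: 228 days at 1% → €22000 × 1% × 228/365 = €137.4247
Total = €199.3562

€199.36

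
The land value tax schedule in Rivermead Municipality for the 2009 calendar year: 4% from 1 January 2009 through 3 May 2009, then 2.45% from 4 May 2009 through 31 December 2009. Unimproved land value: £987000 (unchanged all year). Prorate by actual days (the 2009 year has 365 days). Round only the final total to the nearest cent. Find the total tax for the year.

£29336.88

1 January – 3 May 2009: 123 days at 4% → £987000 × 4% × 123/365 = £13304.2192
4 May – 31 December 2009: 242 days at 2.45% → £987000 × 2.45% × 242/365 = £16032.6658
Total = £29336.8849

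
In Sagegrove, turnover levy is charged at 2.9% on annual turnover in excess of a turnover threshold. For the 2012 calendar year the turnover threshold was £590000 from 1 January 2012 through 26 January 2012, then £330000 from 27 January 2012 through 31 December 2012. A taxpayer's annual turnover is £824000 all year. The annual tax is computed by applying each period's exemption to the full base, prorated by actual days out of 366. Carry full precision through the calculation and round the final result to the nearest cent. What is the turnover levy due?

1 January – 26 January 2012: 26 days, exemption £590000 → (£824000 − £590000) × 2.9% × 26/366 = £482.0656
27 January – 31 December 2012: 340 days, exemption £330000 → (£824000 − £330000) × 2.9% × 340/366 = £13308.3060
Total = £13790.3716

£13790.37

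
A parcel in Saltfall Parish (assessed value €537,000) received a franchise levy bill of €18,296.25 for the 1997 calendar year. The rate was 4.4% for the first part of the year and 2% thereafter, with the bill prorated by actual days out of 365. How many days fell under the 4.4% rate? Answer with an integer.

Let d = days at the first rate; then 365 − d days at the second rate.
€537,000 × [4.4%·d + 2%·(365−d)] / 365 = €18,296.25
Solving gives d = 214, so the new rate took effect on 3 Aug 1997.

214 days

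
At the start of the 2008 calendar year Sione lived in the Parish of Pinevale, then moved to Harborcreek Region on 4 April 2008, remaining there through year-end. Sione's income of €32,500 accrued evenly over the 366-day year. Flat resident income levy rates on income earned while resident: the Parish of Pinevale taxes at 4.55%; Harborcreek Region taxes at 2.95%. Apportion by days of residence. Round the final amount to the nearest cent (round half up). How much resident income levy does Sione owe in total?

The Parish of Pinevale, 1 January – 3 April 2008: 94 days → €32,500 × 4.55% × 94/366 = €379.7883
Harborcreek Region, 4 April – 31 December 2008: 272 days → €32,500 × 2.95% × 272/366 = €712.5137
Total = €1,092.3019

€1,092.30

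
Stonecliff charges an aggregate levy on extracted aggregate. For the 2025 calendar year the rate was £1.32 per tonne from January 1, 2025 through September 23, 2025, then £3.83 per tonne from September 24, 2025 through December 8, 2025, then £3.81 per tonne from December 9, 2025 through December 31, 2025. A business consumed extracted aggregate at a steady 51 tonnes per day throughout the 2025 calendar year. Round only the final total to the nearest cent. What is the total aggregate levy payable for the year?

£37,221.33

January 1 – September 23, 2025: 266 days × 51 tonnes/day = 13,566 tonnes at £1.32/tonne → £17,907.12
September 24 – December 8, 2025: 76 days × 51 tonnes/day = 3,876 tonnes at £3.83/tonne → £14,845.08
December 9 – December 31, 2025: 23 days × 51 tonnes/day = 1,173 tonnes at £3.81/tonne → £4,469.13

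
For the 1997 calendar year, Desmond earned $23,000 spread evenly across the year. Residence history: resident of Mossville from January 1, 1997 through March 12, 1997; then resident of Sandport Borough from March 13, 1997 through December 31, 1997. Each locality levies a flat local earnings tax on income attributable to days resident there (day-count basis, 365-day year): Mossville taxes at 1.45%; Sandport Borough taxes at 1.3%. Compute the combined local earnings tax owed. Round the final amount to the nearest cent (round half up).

Mossville, January 1 – March 12, 1997: 71 days → $23,000 × 1.45% × 71/365 = $64.8726
Sandport Borough, March 13 – December 31, 1997: 294 days → $23,000 × 1.3% × 294/365 = $240.8384
Total = $305.7110

$305.71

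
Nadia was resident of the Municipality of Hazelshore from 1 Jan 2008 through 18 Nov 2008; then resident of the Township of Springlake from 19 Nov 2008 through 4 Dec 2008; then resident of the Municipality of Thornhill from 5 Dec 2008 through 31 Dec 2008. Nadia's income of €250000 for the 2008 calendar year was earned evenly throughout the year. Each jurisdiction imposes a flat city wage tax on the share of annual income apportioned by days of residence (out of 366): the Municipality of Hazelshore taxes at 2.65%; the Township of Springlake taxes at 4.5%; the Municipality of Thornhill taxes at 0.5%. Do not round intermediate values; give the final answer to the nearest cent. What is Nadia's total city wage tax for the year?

€6430.67

The Municipality of Hazelshore, 1 Jan – 18 Nov 2008: 323 days → €250000 × 2.65% × 323/366 = €5846.6530
The Township of Springlake, 19 Nov – 4 Dec 2008: 16 days → €250000 × 4.5% × 16/366 = €491.8033
The Municipality of Thornhill, 5 Dec – 31 Dec 2008: 27 days → €250000 × 0.5% × 27/366 = €92.2131
Total = €6430.6694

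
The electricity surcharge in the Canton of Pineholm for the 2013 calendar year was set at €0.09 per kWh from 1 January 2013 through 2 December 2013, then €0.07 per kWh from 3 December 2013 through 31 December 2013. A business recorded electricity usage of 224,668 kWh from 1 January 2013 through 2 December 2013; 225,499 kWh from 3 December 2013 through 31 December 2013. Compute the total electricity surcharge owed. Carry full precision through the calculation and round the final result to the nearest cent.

€36,005.05

1 January – 2 December 2013: 224,668 kWh at €0.09/kWh → €20,220.12
3 December – 31 December 2013: 225,499 kWh at €0.07/kWh → €15,784.93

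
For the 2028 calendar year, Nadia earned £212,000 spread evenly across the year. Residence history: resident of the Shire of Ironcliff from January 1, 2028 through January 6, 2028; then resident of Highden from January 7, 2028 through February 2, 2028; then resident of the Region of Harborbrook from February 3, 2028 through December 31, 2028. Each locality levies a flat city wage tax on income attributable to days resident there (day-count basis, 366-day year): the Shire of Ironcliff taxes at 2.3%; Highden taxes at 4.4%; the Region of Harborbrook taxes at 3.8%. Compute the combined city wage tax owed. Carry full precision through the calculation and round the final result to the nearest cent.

The Shire of Ironcliff, January 1 – January 6, 2028: 6 days → £212,000 × 2.3% × 6/366 = £79.9344
Highden, January 7 – February 2, 2028: 27 days → £212,000 × 4.4% × 27/366 = £688.1311
The Region of Harborbrook, February 3 – December 31, 2028: 333 days → £212,000 × 3.8% × 333/366 = £7,329.6393
Total = £8,097.7049

£8,097.70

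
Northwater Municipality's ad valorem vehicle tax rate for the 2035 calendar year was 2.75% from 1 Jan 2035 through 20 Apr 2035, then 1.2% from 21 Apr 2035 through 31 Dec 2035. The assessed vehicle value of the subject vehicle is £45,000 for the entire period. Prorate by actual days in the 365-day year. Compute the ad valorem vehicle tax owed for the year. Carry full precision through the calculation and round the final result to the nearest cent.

£750.21

1 Jan – 20 Apr 2035: 110 days at 2.75% → £45,000 × 2.75% × 110/365 = £372.9452
21 Apr – 31 Dec 2035: 255 days at 1.2% → £45,000 × 1.2% × 255/365 = £377.2603
Total = £750.2055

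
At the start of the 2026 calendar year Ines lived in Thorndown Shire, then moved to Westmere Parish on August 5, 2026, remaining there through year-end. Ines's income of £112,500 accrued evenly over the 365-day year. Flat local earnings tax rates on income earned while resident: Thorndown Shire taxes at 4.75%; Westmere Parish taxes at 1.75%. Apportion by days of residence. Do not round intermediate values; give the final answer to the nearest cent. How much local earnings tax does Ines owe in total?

£3,966.01

Thorndown Shire, January 1 – August 4, 2026: 216 days → £112,500 × 4.75% × 216/365 = £3,162.3288
Westmere Parish, August 5 – December 31, 2026: 149 days → £112,500 × 1.75% × 149/365 = £803.6815
Total = £3,966.0103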